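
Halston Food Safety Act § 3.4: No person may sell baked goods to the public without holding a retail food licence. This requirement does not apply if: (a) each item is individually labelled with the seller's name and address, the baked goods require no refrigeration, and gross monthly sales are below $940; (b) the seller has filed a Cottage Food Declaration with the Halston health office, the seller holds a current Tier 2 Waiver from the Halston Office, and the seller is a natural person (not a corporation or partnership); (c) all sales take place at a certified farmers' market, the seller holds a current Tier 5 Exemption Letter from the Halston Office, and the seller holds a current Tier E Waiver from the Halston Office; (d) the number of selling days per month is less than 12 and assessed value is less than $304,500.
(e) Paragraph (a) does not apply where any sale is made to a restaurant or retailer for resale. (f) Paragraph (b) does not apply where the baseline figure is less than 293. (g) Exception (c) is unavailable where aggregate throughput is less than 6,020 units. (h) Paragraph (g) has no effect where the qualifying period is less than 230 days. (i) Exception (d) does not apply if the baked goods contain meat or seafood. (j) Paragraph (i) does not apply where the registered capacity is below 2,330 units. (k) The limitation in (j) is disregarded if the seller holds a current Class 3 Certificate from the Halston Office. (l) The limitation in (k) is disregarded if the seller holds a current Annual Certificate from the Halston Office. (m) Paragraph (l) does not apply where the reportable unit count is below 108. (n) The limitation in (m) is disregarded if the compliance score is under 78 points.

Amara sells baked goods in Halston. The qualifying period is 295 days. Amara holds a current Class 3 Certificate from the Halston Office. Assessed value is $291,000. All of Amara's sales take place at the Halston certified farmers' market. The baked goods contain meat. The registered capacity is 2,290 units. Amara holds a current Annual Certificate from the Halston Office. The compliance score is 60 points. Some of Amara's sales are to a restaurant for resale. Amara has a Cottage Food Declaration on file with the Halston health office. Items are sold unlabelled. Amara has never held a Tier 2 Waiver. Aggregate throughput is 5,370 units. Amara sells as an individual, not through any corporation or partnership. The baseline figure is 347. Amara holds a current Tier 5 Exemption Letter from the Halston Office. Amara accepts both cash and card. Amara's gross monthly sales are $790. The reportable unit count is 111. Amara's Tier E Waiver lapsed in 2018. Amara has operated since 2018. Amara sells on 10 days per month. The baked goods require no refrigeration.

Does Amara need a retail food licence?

No — exception (d) applies; Amara is not required to hold a retail food licence.

Exception (a) fails — items are sold unlabelled.
Exception (b) fails — the Tier 2 Waiver is not current.
Exception (c) requires that the seller holds a current Tier E Waiver from the Halston Office; but no current Tier E Waiver is held, so (c) is unavailable.
Exception (d)'s conditions are all satisfied: the number of selling days per month is 10, less than the 12 limit; assessed value is $291,000, less than the $304,500 limit. Applying paragraphs (i)–(n): (i) would limit (d) — the baked goods contain meat — but (j) sets (i) aside: (j) is engaged — the registered capacity is 2,290 units, below the 2,330 units limit. (k) would limit (j) — a current Class 3 Certificate is held — but (l) sets (k) aside: (l) operates against (k): a current Annual Certificate is held. (m) is not engaged (the reportable unit count is 111, not below 108), so (l) stands. So (d) applies.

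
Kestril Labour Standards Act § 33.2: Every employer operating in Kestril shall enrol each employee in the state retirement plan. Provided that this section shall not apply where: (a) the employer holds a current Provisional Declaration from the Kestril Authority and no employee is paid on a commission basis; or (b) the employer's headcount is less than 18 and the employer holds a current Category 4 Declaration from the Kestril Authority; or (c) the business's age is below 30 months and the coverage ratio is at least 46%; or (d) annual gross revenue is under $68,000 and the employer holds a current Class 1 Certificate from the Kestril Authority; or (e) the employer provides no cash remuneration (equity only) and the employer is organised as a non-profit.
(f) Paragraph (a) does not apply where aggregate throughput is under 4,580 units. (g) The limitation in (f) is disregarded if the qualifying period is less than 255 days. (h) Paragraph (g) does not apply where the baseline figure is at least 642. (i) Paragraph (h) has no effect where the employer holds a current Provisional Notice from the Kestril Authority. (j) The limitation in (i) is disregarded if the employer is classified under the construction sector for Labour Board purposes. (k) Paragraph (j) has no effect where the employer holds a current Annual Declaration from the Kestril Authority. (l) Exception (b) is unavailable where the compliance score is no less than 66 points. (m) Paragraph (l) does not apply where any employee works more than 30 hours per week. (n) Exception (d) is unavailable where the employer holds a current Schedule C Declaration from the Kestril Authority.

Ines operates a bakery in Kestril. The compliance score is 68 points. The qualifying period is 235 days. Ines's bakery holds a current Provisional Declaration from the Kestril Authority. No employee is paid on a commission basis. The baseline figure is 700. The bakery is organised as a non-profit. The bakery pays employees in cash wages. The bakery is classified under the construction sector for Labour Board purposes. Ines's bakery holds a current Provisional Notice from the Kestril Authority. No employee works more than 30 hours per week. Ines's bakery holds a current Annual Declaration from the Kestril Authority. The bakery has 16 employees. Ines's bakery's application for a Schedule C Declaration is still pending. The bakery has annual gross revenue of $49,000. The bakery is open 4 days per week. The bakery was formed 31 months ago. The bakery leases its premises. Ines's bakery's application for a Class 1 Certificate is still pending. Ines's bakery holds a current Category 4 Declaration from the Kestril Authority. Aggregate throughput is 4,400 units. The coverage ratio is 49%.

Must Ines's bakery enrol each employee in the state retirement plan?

No — exception (a) applies; Ines's bakery is not required to enrol each employee in the state retirement plan.

Exception (a): a current Provisional Declaration is held; no employee is paid on commission — every condition holds. Considering the limiting provisions: (f) would limit (a) — aggregate throughput is 4,400 units, under the 4,580 units limit — but (g) sets (f) aside: (g) is engaged — the qualifying period is 235 days, less than the 255 days limit. (h) would limit (g) — the baseline figure is 700, meeting the 642 threshold — but (i) sets (h) aside: (i) is triggered — a current Provisional Notice is held. (j) is engaged (the bakery is classified under the construction sector), but yields to (k): (k) operates — a current Annual Declaration is held. (a) remains available.
Exception (b) is satisfied on its face — the employer's headcount is 16, less than the 18 limit; a current Category 4 Declaration is held. Turning to paragraphs (l)–(m): (l) is engaged — the compliance score is 68 points, meeting the 66 points threshold. (m) is not triggered (no employee exceeds 30 hours/week), so (l) stands. So (b) is unavailable.
Exception (c) does not apply: the business's age is 31 months, not below 30 months.
Exception (d) requires that the employer holds a current Class 1 Certificate from the Kestril Authority; but there is no Class 1 Certificate in force, so (d) is unavailable.
Exception (e) fails — employees are paid cash wages.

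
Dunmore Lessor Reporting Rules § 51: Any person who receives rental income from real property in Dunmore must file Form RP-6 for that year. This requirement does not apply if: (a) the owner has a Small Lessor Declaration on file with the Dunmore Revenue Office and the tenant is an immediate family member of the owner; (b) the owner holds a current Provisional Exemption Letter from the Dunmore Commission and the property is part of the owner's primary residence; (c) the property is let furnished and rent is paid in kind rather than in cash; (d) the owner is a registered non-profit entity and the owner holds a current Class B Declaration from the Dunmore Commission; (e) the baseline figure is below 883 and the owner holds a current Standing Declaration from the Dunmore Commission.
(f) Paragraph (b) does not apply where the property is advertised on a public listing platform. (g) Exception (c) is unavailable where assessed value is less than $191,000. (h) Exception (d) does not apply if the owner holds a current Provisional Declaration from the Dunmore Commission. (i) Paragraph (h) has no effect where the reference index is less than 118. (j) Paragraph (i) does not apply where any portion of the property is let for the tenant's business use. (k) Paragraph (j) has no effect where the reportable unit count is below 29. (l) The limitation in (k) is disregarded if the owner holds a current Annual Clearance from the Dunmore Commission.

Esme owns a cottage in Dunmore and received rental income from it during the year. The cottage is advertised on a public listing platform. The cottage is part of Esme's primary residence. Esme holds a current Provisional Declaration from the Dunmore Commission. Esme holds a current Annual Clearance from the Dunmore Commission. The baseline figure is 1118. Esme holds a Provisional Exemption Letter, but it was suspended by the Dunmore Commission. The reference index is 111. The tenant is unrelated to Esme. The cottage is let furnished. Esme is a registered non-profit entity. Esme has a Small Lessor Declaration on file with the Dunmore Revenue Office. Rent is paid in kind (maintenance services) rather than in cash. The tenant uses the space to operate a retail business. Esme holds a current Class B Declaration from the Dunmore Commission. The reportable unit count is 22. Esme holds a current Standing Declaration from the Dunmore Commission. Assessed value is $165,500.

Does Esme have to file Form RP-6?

Exception (a) does not apply: the tenant is unrelated to the owner.
Exception (b) requires that the owner holds a current Provisional Exemption Letter from the Dunmore Commission; but there is no Provisional Exemption Letter in force, so (b) is unavailable.
Exception (c)'s conditions are all satisfied: the property is let furnished; rent is paid in kind. Turning to paragraph (g): (g) operates against (c): assessed value is $165,500, less than the $191,000 limit. So (c) is unavailable.
All of (d)'s requirements are met (Esme is a registered non-profit; a current Class B Declaration is held). But applying paragraphs (h)–(l): (h) operates against (d): a current Provisional Declaration is held. (i) would limit (h) — the reference index is 111, less than the 118 limit — but (j) sets (i) aside: (j) operates against (i): the space is let for business use. (k) would limit (j) — the reportable unit count is 22, below the 29 limit — but (l) sets (k) aside: (l) operates against (k): a current Annual Clearance is held. (d) is therefore removed.
Exception (e) fails — the baseline figure is 1,118, not below 883.
None of the exceptions is available; § 51 applies in full.

Yes — Esme must file Form RP-6.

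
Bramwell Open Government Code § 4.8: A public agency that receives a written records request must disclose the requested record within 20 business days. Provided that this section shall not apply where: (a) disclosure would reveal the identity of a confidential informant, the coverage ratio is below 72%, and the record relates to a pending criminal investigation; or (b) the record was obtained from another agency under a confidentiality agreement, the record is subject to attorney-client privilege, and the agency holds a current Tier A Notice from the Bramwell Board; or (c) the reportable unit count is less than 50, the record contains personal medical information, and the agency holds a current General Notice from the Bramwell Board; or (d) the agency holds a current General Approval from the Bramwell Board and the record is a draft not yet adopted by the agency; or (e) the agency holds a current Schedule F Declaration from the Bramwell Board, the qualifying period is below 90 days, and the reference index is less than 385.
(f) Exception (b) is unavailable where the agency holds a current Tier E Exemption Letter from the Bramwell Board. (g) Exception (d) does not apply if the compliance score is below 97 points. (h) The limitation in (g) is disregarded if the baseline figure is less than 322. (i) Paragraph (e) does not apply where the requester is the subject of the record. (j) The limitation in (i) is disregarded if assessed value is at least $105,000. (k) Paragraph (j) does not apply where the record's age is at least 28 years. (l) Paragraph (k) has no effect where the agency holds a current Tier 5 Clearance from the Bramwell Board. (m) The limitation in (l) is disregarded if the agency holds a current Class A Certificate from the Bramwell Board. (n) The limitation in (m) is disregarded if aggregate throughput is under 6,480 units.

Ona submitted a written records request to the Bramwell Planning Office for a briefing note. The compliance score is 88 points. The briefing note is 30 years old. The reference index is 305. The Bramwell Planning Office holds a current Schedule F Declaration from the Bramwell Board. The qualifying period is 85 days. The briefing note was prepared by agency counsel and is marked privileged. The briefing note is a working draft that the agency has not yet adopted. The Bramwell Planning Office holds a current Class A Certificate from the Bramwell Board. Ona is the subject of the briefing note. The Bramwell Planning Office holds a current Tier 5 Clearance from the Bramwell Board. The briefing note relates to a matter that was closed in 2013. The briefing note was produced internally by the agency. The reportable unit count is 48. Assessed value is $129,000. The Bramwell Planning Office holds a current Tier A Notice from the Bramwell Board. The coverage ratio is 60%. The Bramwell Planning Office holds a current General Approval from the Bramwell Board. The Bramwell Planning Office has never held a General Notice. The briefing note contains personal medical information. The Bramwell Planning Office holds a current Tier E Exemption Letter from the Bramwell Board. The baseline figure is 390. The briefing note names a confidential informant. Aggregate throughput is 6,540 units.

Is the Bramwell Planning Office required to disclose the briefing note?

Yes — the Bramwell Planning Office must disclose the briefing note.

Exception (a) fails — the briefing note relates to a closed matter.
Exception (b) does not apply: the briefing note was produced internally.
Exception (c) requires that the agency holds a current General Notice from the Bramwell Board; but no current General Notice is held, so (c) is unavailable.
Exception (d): a current General Approval is held; the briefing note is an unadopted draft — every condition holds. Turning to paragraphs (g)–(h): (g) operates against (d): the compliance score is 88 points, below the 97 points limit. (h) is inapplicable (the baseline figure is 390, not less than 322), so (g) stands. So (d) is unavailable.
Exception (e): a current Schedule F Declaration is held; the qualifying period is 85 days, below the 90 days limit; the reference index is 305, less than the 385 limit — every condition holds. Turning to paragraphs (i)–(n): (i) operates — Ona is the subject of the briefing note. (j) is triggered (assessed value is $129,000, meeting the $105,000 threshold), but is itself disapplied by (k): (k) applies — the record's age is 30 years, meeting the 28 years threshold. (l) would limit (k) — a current Tier 5 Clearance is held — but (m) sets (l) aside: (m) applies — a current Class A Certificate is held. (n) is not triggered (aggregate throughput is 6,540 units, not under 6,480 units), so (m) stands. So (e) is unavailable.
No exception applies. The general rule governs.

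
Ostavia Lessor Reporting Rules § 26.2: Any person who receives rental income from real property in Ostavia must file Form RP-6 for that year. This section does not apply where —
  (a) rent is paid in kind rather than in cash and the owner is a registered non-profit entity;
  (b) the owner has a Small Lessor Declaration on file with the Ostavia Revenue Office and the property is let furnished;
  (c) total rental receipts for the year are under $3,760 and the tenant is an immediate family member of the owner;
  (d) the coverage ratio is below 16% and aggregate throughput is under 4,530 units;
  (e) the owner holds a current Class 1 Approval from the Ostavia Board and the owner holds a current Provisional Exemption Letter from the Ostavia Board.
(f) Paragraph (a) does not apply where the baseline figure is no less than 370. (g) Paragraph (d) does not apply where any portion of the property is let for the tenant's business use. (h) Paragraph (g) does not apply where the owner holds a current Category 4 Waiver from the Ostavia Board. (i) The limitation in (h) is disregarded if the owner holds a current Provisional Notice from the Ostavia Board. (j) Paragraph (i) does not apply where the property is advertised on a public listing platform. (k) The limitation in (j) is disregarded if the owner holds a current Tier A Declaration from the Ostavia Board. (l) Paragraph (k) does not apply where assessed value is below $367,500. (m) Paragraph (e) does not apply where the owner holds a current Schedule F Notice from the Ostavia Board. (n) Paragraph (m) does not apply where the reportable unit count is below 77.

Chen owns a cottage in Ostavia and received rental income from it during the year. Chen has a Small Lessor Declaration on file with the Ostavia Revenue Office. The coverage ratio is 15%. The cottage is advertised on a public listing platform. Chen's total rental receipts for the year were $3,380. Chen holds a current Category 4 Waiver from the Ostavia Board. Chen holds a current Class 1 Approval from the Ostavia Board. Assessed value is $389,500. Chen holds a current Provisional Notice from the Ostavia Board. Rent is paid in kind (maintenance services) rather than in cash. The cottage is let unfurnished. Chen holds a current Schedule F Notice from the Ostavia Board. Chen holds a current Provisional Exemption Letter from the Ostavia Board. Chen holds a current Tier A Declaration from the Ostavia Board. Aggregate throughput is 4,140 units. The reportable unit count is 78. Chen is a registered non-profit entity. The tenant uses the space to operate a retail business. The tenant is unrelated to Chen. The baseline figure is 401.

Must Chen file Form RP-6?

Yes — Chen must file Form RP-6.

Exception (a) is satisfied on its face — rent is paid in kind; Chen is a registered non-profit. But applying paragraph (f): (f) is engaged — the baseline figure is 401, meeting the 370 threshold. Exception (a) does not apply.
Exception (b) does not apply: the property is let unfurnished.
Exception (c) fails — the tenant is unrelated to the owner.
Exception (d): the coverage ratio is 15%, below the 16% limit; aggregate throughput is 4,140 units, under the 4,530 units limit — every condition holds. But applying paragraphs (g)–(l): (g) operates against (d): the space is let for business use. (h) would limit (g) — a current Category 4 Waiver is held — but (i) sets (h) aside: (i) operates — a current Provisional Notice is held. (j) is triggered (the property is publicly advertised), but yields to (k): (k) operates against (j): a current Tier A Declaration is held. (l) is inapplicable (assessed value is $389,500, not below $367,500), so (k) stands. (d) is therefore removed.
Exception (e): a current Class 1 Approval is held; a current Provisional Exemption Letter is held — every condition holds. However, paragraphs (m)–(n) must be considered: (m) operates — a current Schedule F Notice is held. (n), which would lift (m), is not engaged — the reportable unit count is 78, not below 77. Exception (e) does not apply.
Every exception is unavailable, so the rule governs.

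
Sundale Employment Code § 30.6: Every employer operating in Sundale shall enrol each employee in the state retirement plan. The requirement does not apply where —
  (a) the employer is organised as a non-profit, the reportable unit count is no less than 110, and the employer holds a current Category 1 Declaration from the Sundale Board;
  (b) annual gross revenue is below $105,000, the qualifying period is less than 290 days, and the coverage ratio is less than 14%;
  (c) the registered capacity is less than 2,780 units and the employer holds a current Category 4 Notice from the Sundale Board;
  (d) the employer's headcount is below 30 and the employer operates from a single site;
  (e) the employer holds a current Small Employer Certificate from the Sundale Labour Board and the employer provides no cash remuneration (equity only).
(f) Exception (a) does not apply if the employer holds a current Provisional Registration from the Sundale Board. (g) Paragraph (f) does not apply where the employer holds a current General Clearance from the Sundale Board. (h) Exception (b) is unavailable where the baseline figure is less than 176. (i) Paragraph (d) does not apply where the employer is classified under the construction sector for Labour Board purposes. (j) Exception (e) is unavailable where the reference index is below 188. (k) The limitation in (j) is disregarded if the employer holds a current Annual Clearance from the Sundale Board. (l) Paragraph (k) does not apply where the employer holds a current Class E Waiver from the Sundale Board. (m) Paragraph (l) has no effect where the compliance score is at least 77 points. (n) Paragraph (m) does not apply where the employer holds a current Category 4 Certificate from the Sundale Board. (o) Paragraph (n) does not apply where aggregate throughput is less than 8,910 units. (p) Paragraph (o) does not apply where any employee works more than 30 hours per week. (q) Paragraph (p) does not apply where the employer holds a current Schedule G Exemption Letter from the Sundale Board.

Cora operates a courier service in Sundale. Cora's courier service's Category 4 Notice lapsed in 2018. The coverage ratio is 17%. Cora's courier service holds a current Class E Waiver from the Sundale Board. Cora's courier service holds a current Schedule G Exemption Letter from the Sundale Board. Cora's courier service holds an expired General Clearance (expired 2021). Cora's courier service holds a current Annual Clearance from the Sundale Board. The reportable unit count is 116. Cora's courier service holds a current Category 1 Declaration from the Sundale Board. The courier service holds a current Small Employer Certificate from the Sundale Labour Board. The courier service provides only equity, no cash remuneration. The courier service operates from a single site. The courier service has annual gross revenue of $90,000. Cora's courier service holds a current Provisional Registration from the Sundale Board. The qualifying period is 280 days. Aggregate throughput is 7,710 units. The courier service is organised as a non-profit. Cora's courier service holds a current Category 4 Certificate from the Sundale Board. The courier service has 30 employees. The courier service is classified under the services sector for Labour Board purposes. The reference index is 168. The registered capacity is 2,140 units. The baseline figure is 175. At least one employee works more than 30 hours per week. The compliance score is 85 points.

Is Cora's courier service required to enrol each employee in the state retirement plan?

No — exception (e) applies; Cora's courier service is not required to enrol each employee in the state retirement plan.

All of (a)'s requirements are met (the employer is a non-profit; the reportable unit count is 116, meeting the 110 threshold; a current Category 1 Declaration is held). However, paragraphs (f)–(g) must be considered: (f) operates — a current Provisional Registration is held. (g) is not engaged (there is no General Clearance in force), so (f) stands. So (a) is unavailable.
Exception (b) fails — the coverage ratio is 17%, not less than 14%.
Exception (c) fails — there is no Category 4 Notice in force.
Exception (d) does not apply: the employer's headcount is 30, not below 30.
Exception (e): a current Small Employer Certificate is held; remuneration is equity-only — every condition holds. As to paragraphs (j)–(q): (j) would limit (e) — the reference index is 168, below the 188 limit — but (k) sets (j) aside: (k) operates against (j): a current Annual Clearance is held. (l) operates (a current Class E Waiver is held), but is set aside by (m): (m) operates against (l): the compliance score is 85 points, meeting the 77 points threshold. (n) would limit (m) — a current Category 4 Certificate is held — but (o) sets (n) aside: (o) operates against (n): aggregate throughput is 7,710 units, less than the 8,910 units limit. (p) would limit (o) — at least one employee exceeds 30 hours/week — but (q) sets (p) aside: (q) is triggered — a current Schedule G Exemption Letter is held. Exception (e) stands.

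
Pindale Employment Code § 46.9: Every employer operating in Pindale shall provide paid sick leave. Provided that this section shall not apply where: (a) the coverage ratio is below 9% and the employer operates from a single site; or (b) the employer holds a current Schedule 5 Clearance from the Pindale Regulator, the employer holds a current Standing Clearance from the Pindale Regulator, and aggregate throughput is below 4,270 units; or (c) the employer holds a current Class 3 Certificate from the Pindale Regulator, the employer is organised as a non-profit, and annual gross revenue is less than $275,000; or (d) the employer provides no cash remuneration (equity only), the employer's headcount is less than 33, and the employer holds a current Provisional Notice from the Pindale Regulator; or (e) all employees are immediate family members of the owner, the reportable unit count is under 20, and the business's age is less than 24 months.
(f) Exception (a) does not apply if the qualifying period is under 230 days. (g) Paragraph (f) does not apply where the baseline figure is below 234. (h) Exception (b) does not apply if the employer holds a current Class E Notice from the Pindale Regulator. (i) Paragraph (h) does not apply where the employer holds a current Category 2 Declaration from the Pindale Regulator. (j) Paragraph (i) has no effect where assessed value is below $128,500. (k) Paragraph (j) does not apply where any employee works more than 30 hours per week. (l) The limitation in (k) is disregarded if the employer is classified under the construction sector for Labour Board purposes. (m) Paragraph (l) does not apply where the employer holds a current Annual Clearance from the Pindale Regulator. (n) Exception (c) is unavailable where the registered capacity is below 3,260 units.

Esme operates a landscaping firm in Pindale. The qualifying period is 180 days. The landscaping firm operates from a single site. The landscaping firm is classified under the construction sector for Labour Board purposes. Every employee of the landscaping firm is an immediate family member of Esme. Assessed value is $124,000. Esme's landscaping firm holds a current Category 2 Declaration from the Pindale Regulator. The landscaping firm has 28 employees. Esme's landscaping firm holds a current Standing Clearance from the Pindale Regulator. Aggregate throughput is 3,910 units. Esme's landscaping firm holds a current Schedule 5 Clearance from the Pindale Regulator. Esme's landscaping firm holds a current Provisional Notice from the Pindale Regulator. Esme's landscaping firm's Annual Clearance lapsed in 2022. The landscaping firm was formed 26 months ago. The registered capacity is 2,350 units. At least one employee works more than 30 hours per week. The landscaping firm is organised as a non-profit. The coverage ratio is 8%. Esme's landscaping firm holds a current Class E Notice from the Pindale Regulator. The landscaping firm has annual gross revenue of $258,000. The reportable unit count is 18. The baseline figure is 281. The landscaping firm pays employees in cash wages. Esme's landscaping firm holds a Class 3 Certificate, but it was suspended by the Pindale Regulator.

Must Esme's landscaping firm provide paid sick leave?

Yes — Esme's landscaping firm must provide paid sick leave.

All of (a)'s requirements are met (the coverage ratio is 8%, below the 9% limit; the employer operates from a single site). But: (f) applies — the qualifying period is 180 days, under the 230 days limit. (g) is not engaged (the baseline figure is 281, not below 234), so (f) stands. (a) is therefore removed.
All of (b)'s requirements are met (a current Schedule 5 Clearance is held; a current Standing Clearance is held; aggregate throughput is 3,910 units, below the 4,270 units limit). Turning to paragraphs (h)–(m): (h) is engaged — a current Class E Notice is held. (i) would limit (h) — a current Category 2 Declaration is held — but (j) sets (i) aside: (j) is engaged — assessed value is $124,000, below the $128,500 limit. (k) is engaged (at least one employee exceeds 30 hours/week), but is itself disapplied by (l): (l) is engaged — the landscaping firm is classified under the construction sector. (m), which would lift (l), does not operate here — the Annual Clearance is not current. So (b) is unavailable.
Exception (c) does not apply: no current Class 3 Certificate is held.
Exception (d) does not apply: employees are paid cash wages.
Exception (e) fails — the business's age is 26 months, not less than 24 months.
No exception is made out. Esme's landscaping firm falls within the general rule.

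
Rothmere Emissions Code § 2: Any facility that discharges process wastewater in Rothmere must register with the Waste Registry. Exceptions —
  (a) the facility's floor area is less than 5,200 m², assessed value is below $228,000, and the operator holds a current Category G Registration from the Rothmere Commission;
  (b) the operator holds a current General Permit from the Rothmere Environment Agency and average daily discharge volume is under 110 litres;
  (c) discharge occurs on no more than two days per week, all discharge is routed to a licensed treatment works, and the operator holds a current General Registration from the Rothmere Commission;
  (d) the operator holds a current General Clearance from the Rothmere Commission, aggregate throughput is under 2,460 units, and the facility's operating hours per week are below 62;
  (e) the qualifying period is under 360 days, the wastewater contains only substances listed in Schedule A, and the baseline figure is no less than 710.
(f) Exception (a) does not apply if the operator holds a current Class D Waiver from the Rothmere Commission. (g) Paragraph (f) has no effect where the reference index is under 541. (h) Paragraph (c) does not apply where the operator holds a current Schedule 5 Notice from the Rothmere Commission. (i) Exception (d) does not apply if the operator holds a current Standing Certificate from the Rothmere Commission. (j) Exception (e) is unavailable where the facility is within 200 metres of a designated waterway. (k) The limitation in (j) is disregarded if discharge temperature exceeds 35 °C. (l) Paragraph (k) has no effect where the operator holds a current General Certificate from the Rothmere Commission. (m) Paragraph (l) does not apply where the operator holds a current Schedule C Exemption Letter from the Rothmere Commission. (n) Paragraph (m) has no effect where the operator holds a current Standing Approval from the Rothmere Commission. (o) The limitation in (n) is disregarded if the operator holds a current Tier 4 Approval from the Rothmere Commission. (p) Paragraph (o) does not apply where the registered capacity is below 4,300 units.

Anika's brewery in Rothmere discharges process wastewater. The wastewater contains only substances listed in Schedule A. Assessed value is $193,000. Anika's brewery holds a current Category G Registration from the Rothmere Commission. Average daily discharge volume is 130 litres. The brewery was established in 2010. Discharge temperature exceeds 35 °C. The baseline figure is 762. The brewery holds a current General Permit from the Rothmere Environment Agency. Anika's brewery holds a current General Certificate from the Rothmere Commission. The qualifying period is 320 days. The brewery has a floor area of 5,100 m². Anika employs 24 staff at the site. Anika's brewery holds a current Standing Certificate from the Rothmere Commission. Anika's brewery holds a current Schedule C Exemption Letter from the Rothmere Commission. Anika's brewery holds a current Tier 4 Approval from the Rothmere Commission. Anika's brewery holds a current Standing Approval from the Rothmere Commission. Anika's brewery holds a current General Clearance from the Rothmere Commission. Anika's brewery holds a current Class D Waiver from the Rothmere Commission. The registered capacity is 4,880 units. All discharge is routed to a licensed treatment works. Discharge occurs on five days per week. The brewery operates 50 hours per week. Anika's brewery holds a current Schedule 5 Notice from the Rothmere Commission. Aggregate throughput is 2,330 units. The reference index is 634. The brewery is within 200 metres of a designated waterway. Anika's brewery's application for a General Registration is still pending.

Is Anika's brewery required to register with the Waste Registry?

Exception (a)'s conditions are all satisfied: the facility's floor area is 5,100 m², less than the 5,200 m² limit; assessed value is $193,000, below the $228,000 limit; a current Category G Registration is held. But applying paragraphs (f)–(g): (f) operates against (a): a current Class D Waiver is held. (g), which would lift (f), is not engaged — the reference index is 634, not under 541. So (a) is unavailable.
Exception (b) fails — average daily discharge volume is 130 litres, not under 110 litres.
Exception (c) does not apply: discharge occurs on five days per week.
All of (d)'s requirements are met (a current General Clearance is held; aggregate throughput is 2,330 units, under the 2,460 units limit; the facility's operating hours per week are 50, below the 62 limit). But applying paragraph (i): (i) operates against (d): a current Standing Certificate is held. So (d) is unavailable.
Exception (e) is satisfied on its face — the qualifying period is 320 days, under the 360 days limit; the wastewater is Schedule-A-only; the baseline figure is 762, meeting the 710 threshold. Applying paragraphs (j)–(p): (j) would limit (e) — the brewery is within 200 m of a designated waterway — but (k) sets (j) aside: (k) is engaged — discharge temperature exceeds 35 °C. (l) is triggered (a current General Certificate is held), but is overridden by (m): (m) operates against (l): a current Schedule C Exemption Letter is held. (n) would limit (m) — a current Standing Approval is held — but (o) sets (n) aside: (o) operates against (n): a current Tier 4 Approval is held. (p), which would lift (o), is not triggered — the registered capacity is 4,880 units, not below 4,300 units. (e) remains available.

No — exception (e) applies; Anika's brewery is not required to register with the Waste Registry.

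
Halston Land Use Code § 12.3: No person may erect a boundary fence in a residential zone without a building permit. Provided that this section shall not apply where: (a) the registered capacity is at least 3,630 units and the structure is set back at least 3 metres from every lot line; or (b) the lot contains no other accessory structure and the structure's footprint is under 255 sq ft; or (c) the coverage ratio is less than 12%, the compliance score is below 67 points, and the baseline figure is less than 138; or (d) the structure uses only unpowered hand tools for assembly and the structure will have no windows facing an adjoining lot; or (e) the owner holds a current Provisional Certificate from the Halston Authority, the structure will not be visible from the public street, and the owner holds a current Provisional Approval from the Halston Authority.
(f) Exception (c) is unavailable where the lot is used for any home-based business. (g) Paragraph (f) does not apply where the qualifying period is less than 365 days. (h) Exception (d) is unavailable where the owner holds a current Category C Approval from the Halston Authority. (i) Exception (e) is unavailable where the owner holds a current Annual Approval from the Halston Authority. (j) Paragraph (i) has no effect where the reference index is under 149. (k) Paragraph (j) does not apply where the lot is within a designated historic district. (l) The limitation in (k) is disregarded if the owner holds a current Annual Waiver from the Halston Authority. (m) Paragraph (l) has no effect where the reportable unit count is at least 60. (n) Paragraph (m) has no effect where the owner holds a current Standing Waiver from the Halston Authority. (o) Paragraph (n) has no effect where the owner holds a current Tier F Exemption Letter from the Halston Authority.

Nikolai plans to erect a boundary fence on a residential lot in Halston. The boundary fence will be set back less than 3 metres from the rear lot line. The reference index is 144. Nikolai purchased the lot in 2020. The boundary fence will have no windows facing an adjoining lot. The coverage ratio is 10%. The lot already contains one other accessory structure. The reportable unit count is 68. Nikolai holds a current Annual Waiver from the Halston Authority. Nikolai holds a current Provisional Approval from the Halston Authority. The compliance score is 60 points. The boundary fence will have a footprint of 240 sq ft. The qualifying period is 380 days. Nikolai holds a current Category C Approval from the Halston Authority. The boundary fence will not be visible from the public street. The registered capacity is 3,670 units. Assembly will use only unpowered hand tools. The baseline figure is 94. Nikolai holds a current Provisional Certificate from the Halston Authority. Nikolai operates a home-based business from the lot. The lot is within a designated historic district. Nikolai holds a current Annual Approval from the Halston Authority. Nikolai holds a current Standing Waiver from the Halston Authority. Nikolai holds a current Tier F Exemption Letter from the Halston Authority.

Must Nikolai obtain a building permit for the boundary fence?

Yes — Nikolai must obtain a building permit.

Exception (a) does not apply: the rear setback is under 3 m.
Exception (b) requires that the lot contains no other accessory structure; but the lot already has another accessory structure, so (b) is unavailable.
Exception (c)'s conditions are all satisfied: the coverage ratio is 10%, less than the 12% limit; the compliance score is 60 points, below the 67 points limit; the baseline figure is 94, less than the 138 limit. But applying paragraphs (f)–(g): (f) is engaged — a home-based business operates on the lot. (g), which would lift (f), is not engaged — the qualifying period is 380 days, not less than 365 days. Exception (c) does not apply.
Exception (d)'s conditions are all satisfied: assembly uses only hand tools; no windows face an adjoining lot. However, paragraph (h) must be considered: (h) operates — a current Category C Approval is held. Exception (d) does not apply.
Exception (e) is satisfied on its face — a current Provisional Certificate is held; the structure will not be visible from the street; a current Provisional Approval is held. But: (i) operates — a current Annual Approval is held. (j) would limit (i) — the reference index is 144, under the 149 limit — but (k) sets (j) aside: (k) applies — the lot is in a historic district. (l) would limit (k) — a current Annual Waiver is held — but (m) sets (l) aside: (m) applies — the reportable unit count is 68, meeting the 60 threshold. (n) would limit (m) — a current Standing Waiver is held — but (o) sets (n) aside: (o) operates against (n): a current Tier F Exemption Letter is held. So (e) is unavailable.
None of the exceptions is available; § 12.3 applies in full.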